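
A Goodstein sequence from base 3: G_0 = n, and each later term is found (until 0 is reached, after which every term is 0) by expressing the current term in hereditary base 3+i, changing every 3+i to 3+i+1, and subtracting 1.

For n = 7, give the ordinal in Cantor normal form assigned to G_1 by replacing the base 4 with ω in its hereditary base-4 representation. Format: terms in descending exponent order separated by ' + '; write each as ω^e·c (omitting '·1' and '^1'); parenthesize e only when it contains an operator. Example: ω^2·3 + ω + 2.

(0) 7|_3 = 2·3 + 1 ↦ 2·4 + 1|_4 = 9 ⇒ 8
(1) 8|_4 = 2·4 ↦ 2·5|_5 = 10 ⇒ 9

ω·2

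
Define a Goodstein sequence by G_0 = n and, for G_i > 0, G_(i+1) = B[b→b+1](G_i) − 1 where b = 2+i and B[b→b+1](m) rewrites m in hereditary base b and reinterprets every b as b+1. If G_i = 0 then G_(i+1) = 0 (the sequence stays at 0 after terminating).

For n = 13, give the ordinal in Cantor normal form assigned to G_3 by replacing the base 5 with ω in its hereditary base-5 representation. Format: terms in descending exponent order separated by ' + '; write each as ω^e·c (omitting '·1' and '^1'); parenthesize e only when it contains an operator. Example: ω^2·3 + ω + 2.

ω^(ω + 1) + ω^3·3 + ω^2·3 + ω·3 + 2

[0] 13 ≡ 2^(2 + 1) + 2^2 + 1 (base 2). Lift 3: 109. −1: 108.
[1] 108 ≡ 3^(3 + 1) + 3^3 (base 3). Lift 4: 1280. −1: 1279.
[2] 1279 ≡ 4^(4 + 1) + 3·4^3 + 3·4^2 + 3·4 + 3 (base 4). Lift 5: 16093. −1: 16092.
[3] 16092 ≡ 5^(5 + 1) + 3·5^3 + 3·5^2 + 3·5 + 2 (base 5). Lift 6: 280712. −1: 280711.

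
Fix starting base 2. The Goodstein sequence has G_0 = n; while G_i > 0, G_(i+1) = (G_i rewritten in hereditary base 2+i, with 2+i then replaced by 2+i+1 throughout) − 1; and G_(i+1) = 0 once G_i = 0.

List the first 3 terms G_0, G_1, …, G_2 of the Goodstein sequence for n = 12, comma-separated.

12, 107, 1065

(0) 12|_2 = 2^(2 + 1) + 2^2 ↦ 3^(3 + 1) + 3^3|_3 = 108 ⇒ 107
(1) 107|_3 = 3^(3 + 1) + 2·3^2 + 2·3 + 2 ↦ 4^(4 + 1) + 2·4^2 + 2·4 + 2|_4 = 1066 ⇒ 1065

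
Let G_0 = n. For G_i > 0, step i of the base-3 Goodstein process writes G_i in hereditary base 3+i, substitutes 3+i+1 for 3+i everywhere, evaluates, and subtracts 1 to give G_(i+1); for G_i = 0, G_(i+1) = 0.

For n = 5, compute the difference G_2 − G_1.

0

base 3: 5 = 3 + 2; at 4: 4 + 2 = 6; next = 5
base 4: 5 = 4 + 1; at 5: 5 + 1 = 6; next = 5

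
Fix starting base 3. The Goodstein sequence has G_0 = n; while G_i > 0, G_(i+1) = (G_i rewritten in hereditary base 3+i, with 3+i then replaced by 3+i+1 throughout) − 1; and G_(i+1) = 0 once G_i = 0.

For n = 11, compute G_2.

25

11 —HB3→ 3^2 + 2 —bump→ 4^2 + 2 = 18 —(−1)→ 17
17 —HB4→ 4^2 + 1 —bump→ 5^2 + 1 = 26 —(−1)→ 25
25 —HB5→ 5^2 —bump→ 6^2 = 36 —(−1)→ 35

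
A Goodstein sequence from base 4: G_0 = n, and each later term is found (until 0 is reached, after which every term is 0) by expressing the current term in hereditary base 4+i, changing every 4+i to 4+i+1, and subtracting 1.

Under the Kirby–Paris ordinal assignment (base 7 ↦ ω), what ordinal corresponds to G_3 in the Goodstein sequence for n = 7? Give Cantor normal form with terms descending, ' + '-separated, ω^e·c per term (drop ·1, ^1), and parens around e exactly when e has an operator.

step 0: 7 = 4 + 3; sub 5 for 4: 5 + 3; = 8; G_1 = 8−1 = 7
step 1: 7 = 5 + 2; sub 6 for 5: 6 + 2; = 8; G_2 = 8−1 = 7
step 2: 7 = 6 + 1; sub 7 for 6: 7 + 1; = 8; G_3 = 8−1 = 7
step 3: 7 = 7; sub 8 for 7: 8; = 8; G_4 = 8−1 = 7

ω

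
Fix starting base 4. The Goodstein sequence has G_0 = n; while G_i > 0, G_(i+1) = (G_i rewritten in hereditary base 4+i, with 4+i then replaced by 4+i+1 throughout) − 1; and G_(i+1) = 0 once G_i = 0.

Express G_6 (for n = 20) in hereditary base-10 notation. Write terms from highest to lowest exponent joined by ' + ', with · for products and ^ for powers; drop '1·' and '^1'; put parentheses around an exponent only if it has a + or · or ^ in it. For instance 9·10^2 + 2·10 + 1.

base 4: 20 = 4^2 + 4; at 5: 5^2 + 5 = 30; next = 29
base 5: 29 = 5^2 + 4; at 6: 6^2 + 4 = 40; next = 39
base 6: 39 = 6^2 + 3; at 7: 7^2 + 3 = 52; next = 51
base 7: 51 = 7^2 + 2; at 8: 8^2 + 2 = 66; next = 65
base 8: 65 = 8^2 + 1; at 9: 9^2 + 1 = 82; next = 81
base 9: 81 = 9^2; at 10: 10^2 = 100; next = 99
base 10: 99 = 9·10 + 9; at 11: 9·11 + 9 = 108; next = 107

9·10 + 9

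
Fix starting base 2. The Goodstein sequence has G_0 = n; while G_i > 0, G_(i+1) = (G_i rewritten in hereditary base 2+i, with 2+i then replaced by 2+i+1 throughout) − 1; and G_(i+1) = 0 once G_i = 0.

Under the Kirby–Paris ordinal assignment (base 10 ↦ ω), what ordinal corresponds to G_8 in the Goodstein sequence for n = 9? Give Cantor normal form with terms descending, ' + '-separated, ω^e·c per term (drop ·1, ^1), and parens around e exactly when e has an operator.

[0] 9 ≡ 2^(2 + 1) + 1 (base 2). Lift 3: 82. −1: 81.
[1] 81 ≡ 3^(3 + 1) (base 3). Lift 4: 1024. −1: 1023.
[2] 1023 ≡ 3·4^4 + 3·4^3 + 3·4^2 + 3·4 + 3 (base 4). Lift 5: 9843. −1: 9842.
[3] 9842 ≡ 3·5^5 + 3·5^3 + 3·5^2 + 3·5 + 2 (base 5). Lift 6: 140744. −1: 140743.
[4] 140743 ≡ 3·6^6 + 3·6^3 + 3·6^2 + 3·6 + 1 (base 6). Lift 7: 2471827. −1: 2471826.
[5] 2471826 ≡ 3·7^7 + 3·7^3 + 3·7^2 + 3·7 (base 7). Lift 8: 50333400. −1: 50333399.
[6] 50333399 ≡ 3·8^8 + 3·8^3 + 3·8^2 + 2·8 + 7 (base 8). Lift 9: 1162263922. −1: 1162263921.
[7] 1162263921 ≡ 3·9^9 + 3·9^3 + 3·9^2 + 2·9 + 6 (base 9). Lift 10: 30000003326. −1: 30000003325.

ω^ω·3 + ω^3·3 + ω^2·3 + ω·2 + 5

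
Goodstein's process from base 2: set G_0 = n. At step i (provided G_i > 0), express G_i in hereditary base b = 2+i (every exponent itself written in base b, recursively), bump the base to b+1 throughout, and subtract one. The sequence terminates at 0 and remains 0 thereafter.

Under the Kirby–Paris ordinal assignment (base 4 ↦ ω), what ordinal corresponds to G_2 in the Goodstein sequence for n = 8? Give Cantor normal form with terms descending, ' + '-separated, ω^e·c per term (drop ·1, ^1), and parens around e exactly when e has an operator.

(0) 8|_2 = 2^(2 + 1) ↦ 3^(3 + 1)|_3 = 81 ⇒ 80
(1) 80|_3 = 2·3^3 + 2·3^2 + 2·3 + 2 ↦ 2·4^4 + 2·4^2 + 2·4 + 2|_4 = 554 ⇒ 553
(2) 553|_4 = 2·4^4 + 2·4^2 + 2·4 + 1 ↦ 2·5^5 + 2·5^2 + 2·5 + 1|_5 = 6311 ⇒ 6310

ω^ω·2 + ω^2·2 + ω·2 + 1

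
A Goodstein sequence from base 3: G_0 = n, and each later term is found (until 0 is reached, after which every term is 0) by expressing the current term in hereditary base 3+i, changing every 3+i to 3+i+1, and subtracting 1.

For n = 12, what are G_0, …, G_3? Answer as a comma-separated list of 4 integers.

(0) 12|_3 = 3^2 + 3 ↦ 4^2 + 4|_4 = 20 ⇒ 19
(1) 19|_4 = 4^2 + 3 ↦ 5^2 + 3|_5 = 28 ⇒ 27
(2) 27|_5 = 5^2 + 2 ↦ 6^2 + 2|_6 = 38 ⇒ 37

12, 19, 27, 37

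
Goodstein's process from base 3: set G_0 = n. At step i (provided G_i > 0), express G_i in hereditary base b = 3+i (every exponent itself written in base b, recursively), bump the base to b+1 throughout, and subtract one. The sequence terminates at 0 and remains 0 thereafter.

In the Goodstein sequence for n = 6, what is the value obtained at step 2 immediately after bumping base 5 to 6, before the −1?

G_0 = 6. HB_3(6) = 2·3. Bump = 8. G_1 = 7.
G_1 = 7. HB_4(7) = 4 + 3. Bump = 8. G_2 = 7.
G_2 = 7. HB_5(7) = 5 + 2. Bump = 8. G_3 = 7.

8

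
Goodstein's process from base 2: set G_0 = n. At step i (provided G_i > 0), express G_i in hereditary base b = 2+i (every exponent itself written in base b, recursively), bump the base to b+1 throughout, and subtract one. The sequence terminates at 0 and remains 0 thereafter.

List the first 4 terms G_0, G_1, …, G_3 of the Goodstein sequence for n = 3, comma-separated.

3, 3, 3, 2

i=0: 3 = 2 + 1 (b=2); 2→3: 3 + 1 = 4; 4−1 = 3
i=1: 3 = 3 (b=3); 3→4: 4 = 4; 4−1 = 3
i=2: 3 = 3 (b=4); 4→5: 3 = 3; 3−1 = 2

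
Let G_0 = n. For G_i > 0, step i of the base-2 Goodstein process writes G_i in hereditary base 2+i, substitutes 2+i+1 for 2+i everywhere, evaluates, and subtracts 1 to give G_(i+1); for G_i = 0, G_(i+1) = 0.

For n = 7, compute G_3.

i=0: 7 = 2^2 + 2 + 1 (b=2); 2→3: 3^3 + 3 + 1 = 31; 31−1 = 30
i=1: 30 = 3^3 + 3 (b=3); 3→4: 4^4 + 4 = 260; 260−1 = 259
i=2: 259 = 4^4 + 3 (b=4); 4→5: 5^5 + 3 = 3128; 3128−1 = 3127
i=3: 3127 = 5^5 + 2 (b=5); 5→6: 6^6 + 2 = 46658; 46658−1 = 46657

3127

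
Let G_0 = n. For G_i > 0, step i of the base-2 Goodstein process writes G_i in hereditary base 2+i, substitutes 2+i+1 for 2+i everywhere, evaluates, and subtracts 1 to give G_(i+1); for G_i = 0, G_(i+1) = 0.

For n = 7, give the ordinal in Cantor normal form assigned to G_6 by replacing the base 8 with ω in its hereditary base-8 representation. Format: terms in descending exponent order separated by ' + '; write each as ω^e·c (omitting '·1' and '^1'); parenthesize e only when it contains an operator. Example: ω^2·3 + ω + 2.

ω^7·7 + ω^6·7 + ω^5·7 + ω^4·7 + ω^3·7 + ω^2·7 + ω·7 + 7

step 0: 7 = 2^2 + 2 + 1; sub 3 for 2: 3^3 + 3 + 1; = 31; G_1 = 31−1 = 30
step 1: 30 = 3^3 + 3; sub 4 for 3: 4^4 + 4; = 260; G_2 = 260−1 = 259
step 2: 259 = 4^4 + 3; sub 5 for 4: 5^5 + 3; = 3128; G_3 = 3128−1 = 3127
step 3: 3127 = 5^5 + 2; sub 6 for 5: 6^6 + 2; = 46658; G_4 = 46658−1 = 46657
step 4: 46657 = 6^6 + 1; sub 7 for 6: 7^7 + 1; = 823544; G_5 = 823544−1 = 823543
step 5: 823543 = 7^7; sub 8 for 7: 8^8; = 16777216; G_6 = 16777216−1 = 16777215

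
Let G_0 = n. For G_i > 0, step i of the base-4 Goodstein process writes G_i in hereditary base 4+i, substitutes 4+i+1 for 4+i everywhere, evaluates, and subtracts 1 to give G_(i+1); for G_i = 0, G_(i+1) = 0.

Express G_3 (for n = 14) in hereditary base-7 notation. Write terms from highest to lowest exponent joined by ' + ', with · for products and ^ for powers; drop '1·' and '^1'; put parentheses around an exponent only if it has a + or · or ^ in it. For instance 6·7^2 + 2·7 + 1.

G_0=14  [base 4] 3·4 + 2  →[4↦5]→  3·5 + 2 = 17  −1 ⇒ G_1=16
G_1=16  [base 5] 3·5 + 1  →[5↦6]→  3·6 + 1 = 19  −1 ⇒ G_2=18
G_2=18  [base 6] 3·6  →[6↦7]→  3·7 = 21  −1 ⇒ G_3=20

2·7 + 6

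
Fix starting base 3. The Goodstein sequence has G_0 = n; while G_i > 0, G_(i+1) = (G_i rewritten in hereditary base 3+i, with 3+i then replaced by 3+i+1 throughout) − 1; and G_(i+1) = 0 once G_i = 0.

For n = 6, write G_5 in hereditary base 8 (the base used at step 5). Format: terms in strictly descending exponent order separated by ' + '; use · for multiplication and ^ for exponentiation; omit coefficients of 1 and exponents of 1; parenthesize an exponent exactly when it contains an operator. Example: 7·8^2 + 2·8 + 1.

step 0: 6 = 2·3; sub 4 for 3: 2·4; = 8; G_1 = 8−1 = 7
step 1: 7 = 4 + 3; sub 5 for 4: 5 + 3; = 8; G_2 = 8−1 = 7
step 2: 7 = 5 + 2; sub 6 for 5: 6 + 2; = 8; G_3 = 8−1 = 7
step 3: 7 = 6 + 1; sub 7 for 6: 7 + 1; = 8; G_4 = 8−1 = 7
step 4: 7 = 7; sub 8 for 7: 8; = 8; G_5 = 8−1 = 7
step 5: 7 = 7; sub 9 for 8: 7; = 7; G_6 = 7−1 = 6

7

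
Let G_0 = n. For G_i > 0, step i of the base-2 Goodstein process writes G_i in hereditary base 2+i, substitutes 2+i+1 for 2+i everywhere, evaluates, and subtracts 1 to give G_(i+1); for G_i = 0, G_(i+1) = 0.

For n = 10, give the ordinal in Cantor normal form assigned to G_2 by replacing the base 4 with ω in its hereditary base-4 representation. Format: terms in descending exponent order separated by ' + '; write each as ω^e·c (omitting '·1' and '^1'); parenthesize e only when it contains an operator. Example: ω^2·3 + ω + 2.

ω^(ω + 1) + 1

base 2: 10 = 2^(2 + 1) + 2; at 3: 3^(3 + 1) + 3 = 84; next = 83
base 3: 83 = 3^(3 + 1) + 2; at 4: 4^(4 + 1) + 2 = 1026; next = 1025
base 4: 1025 = 4^(4 + 1) + 1; at 5: 5^(5 + 1) + 1 = 15626; next = 15625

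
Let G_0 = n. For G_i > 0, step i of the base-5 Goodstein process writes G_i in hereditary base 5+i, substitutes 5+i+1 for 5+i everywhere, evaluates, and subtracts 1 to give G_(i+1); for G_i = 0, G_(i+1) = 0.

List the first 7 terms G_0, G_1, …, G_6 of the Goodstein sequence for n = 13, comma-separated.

13, 14, 15, 16, 17, 17, 17

step 0: 13 = 2·5 + 3; sub 6 for 5: 2·6 + 3; = 15; G_1 = 15−1 = 14
step 1: 14 = 2·6 + 2; sub 7 for 6: 2·7 + 2; = 16; G_2 = 16−1 = 15
step 2: 15 = 2·7 + 1; sub 8 for 7: 2·8 + 1; = 17; G_3 = 17−1 = 16
step 3: 16 = 2·8; sub 9 for 8: 2·9; = 18; G_4 = 18−1 = 17
step 4: 17 = 9 + 8; sub 10 for 9: 10 + 8; = 18; G_5 = 18−1 = 17
step 5: 17 = 10 + 7; sub 11 for 10: 11 + 7; = 18; G_6 = 18−1 = 17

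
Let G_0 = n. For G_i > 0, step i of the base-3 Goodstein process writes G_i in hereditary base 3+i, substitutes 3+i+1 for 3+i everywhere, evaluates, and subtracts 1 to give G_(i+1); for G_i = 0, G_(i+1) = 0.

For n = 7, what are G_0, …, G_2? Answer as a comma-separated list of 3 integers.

7, 8, 9

step 0: 7 = 2·3 + 1; sub 4 for 3: 2·4 + 1; = 9; G_1 = 9−1 = 8
step 1: 8 = 2·4; sub 5 for 4: 2·5; = 10; G_2 = 10−1 = 9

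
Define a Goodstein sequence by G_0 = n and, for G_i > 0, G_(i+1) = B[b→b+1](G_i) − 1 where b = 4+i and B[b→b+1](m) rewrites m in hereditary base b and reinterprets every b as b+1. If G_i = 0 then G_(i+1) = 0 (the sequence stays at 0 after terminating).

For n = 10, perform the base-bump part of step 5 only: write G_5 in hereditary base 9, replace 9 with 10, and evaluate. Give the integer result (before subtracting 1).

[0] 10 ≡ 2·4 + 2 (base 4). Lift 5: 12. −1: 11.
[1] 11 ≡ 2·5 + 1 (base 5). Lift 6: 13. −1: 12.
[2] 12 ≡ 2·6 (base 6). Lift 7: 14. −1: 13.
[3] 13 ≡ 7 + 6 (base 7). Lift 8: 14. −1: 13.
[4] 13 ≡ 8 + 5 (base 8). Lift 9: 14. −1: 13.
[5] 13 ≡ 9 + 4 (base 9). Lift 10: 14. −1: 13.

14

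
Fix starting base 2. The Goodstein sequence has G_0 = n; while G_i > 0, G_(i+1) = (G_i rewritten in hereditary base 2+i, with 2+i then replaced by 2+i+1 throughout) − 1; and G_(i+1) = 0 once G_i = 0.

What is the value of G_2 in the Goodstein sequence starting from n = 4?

41

base 2: 4 = 2^2; at 3: 3^3 = 27; next = 26
base 3: 26 = 2·3^2 + 2·3 + 2; at 4: 2·4^2 + 2·4 + 2 = 42; next = 41
base 4: 41 = 2·4^2 + 2·4 + 1; at 5: 2·5^2 + 2·5 + 1 = 61; next = 60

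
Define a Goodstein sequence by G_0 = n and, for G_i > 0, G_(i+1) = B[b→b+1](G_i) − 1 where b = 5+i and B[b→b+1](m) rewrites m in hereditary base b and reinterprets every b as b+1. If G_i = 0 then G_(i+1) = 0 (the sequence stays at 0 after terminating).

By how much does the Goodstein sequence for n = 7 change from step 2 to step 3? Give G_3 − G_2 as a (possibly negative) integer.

0

7 —HB5→ 5 + 2 —bump→ 6 + 2 = 8 —(−1)→ 7
7 —HB6→ 6 + 1 —bump→ 7 + 1 = 8 —(−1)→ 7
7 —HB7→ 7 —bump→ 8 = 8 —(−1)→ 7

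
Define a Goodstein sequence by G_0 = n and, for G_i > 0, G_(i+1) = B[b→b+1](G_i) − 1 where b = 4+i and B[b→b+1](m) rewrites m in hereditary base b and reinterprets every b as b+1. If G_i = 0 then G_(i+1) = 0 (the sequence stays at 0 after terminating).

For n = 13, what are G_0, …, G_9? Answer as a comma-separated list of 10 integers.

base 4: 13 = 3·4 + 1; at 5: 3·5 + 1 = 16; next = 15
base 5: 15 = 3·5; at 6: 3·6 = 18; next = 17
base 6: 17 = 2·6 + 5; at 7: 2·7 + 5 = 19; next = 18
base 7: 18 = 2·7 + 4; at 8: 2·8 + 4 = 20; next = 19
base 8: 19 = 2·8 + 3; at 9: 2·9 + 3 = 21; next = 20
base 9: 20 = 2·9 + 2; at 10: 2·10 + 2 = 22; next = 21
base 10: 21 = 2·10 + 1; at 11: 2·11 + 1 = 23; next = 22
base 11: 22 = 2·11; at 12: 2·12 = 24; next = 23
base 12: 23 = 12 + 11; at 13: 13 + 11 = 24; next = 23

13, 15, 17, 18, 19, 20, 21, 22, 23, 23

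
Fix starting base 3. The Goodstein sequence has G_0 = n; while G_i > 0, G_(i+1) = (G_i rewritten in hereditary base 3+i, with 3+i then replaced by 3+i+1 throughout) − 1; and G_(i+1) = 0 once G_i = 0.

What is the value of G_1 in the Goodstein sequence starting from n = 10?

16

10 —HB3→ 3^2 + 1 —bump→ 4^2 + 1 = 17 —(−1)→ 16
16 —HB4→ 4^2 —bump→ 5^2 = 25 —(−1)→ 24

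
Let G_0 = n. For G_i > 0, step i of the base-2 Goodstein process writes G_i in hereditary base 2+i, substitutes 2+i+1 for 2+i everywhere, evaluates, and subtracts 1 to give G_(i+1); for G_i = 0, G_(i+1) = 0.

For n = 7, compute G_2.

259

base 2: 7 = 2^2 + 2 + 1; at 3: 3^3 + 3 + 1 = 31; next = 30
base 3: 30 = 3^3 + 3; at 4: 4^4 + 4 = 260; next = 259
base 4: 259 = 4^4 + 3; at 5: 5^5 + 3 = 3128; next = 3127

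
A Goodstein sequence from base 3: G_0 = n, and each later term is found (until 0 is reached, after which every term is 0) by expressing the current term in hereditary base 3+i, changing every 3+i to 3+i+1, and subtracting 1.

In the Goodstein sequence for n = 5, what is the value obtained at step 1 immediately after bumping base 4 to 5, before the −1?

6

(0) 5|_3 = 3 + 2 ↦ 4 + 2|_4 = 6 ⇒ 5
(1) 5|_4 = 4 + 1 ↦ 5 + 1|_5 = 6 ⇒ 5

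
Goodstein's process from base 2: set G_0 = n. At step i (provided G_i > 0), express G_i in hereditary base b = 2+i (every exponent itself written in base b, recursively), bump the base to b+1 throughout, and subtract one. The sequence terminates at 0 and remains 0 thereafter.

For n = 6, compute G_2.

G_0=6  [base 2] 2^2 + 2  →[2↦3]→  3^3 + 3 = 30  −1 ⇒ G_1=29
G_1=29  [base 3] 3^3 + 2  →[3↦4]→  4^4 + 2 = 258  −1 ⇒ G_2=257

257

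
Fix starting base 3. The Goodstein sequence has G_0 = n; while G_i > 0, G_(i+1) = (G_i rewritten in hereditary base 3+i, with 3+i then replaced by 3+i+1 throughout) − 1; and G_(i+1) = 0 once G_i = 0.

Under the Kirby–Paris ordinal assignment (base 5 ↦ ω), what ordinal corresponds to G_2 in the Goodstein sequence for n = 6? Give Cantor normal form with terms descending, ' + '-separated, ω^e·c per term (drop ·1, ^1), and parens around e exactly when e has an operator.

G_0=6  [base 3] 2·3  →[3↦4]→  2·4 = 8  −1 ⇒ G_1=7
G_1=7  [base 4] 4 + 3  →[4↦5]→  5 + 3 = 8  −1 ⇒ G_2=7
G_2=7  [base 5] 5 + 2  →[5↦6]→  6 + 2 = 8  −1 ⇒ G_3=7

ω + 2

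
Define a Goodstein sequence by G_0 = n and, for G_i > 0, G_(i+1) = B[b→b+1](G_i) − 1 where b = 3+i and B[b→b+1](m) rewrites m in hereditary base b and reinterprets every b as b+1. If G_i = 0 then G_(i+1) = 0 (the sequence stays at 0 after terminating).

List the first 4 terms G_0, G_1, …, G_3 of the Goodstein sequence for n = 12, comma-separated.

i=0: 12 = 3^2 + 3 (b=3); 3→4: 4^2 + 4 = 20; 20−1 = 19
i=1: 19 = 4^2 + 3 (b=4); 4→5: 5^2 + 3 = 28; 28−1 = 27
i=2: 27 = 5^2 + 2 (b=5); 5→6: 6^2 + 2 = 38; 38−1 = 37

12, 19, 27, 37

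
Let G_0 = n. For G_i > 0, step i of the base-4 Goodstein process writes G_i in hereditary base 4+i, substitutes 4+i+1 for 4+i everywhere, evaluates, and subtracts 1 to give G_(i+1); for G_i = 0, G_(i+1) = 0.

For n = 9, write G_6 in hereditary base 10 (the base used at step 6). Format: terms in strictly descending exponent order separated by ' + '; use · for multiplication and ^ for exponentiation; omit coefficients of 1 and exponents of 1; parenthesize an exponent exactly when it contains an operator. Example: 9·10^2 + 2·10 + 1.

10 + 1

G_0=9  [base 4] 2·4 + 1  →[4↦5]→  2·5 + 1 = 11  −1 ⇒ G_1=10
G_1=10  [base 5] 2·5  →[5↦6]→  2·6 = 12  −1 ⇒ G_2=11
G_2=11  [base 6] 6 + 5  →[6↦7]→  7 + 5 = 12  −1 ⇒ G_3=11
G_3=11  [base 7] 7 + 4  →[7↦8]→  8 + 4 = 12  −1 ⇒ G_4=11
G_4=11  [base 8] 8 + 3  →[8↦9]→  9 + 3 = 12  −1 ⇒ G_5=11
G_5=11  [base 9] 9 + 2  →[9↦10]→  10 + 2 = 12  −1 ⇒ G_6=11
G_6=11  [base 10] 10 + 1  →[10↦11]→  11 + 1 = 12  −1 ⇒ G_7=11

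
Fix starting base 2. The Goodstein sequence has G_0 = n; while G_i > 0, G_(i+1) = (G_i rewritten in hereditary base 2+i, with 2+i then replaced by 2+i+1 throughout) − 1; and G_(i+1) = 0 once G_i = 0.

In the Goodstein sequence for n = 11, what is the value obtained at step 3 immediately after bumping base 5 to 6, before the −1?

[0] 11 ≡ 2^(2 + 1) + 2 + 1 (base 2). Lift 3: 85. −1: 84.
[1] 84 ≡ 3^(3 + 1) + 3 (base 3). Lift 4: 1028. −1: 1027.
[2] 1027 ≡ 4^(4 + 1) + 3 (base 4). Lift 5: 15628. −1: 15627.

279938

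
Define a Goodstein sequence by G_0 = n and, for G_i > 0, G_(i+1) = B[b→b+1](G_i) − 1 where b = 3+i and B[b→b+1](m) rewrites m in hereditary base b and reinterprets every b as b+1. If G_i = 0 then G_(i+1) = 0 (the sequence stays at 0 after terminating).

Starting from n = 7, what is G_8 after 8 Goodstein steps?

G_0 = 7. HB_3(7) = 2·3 + 1. Bump = 9. G_1 = 8.
G_1 = 8. HB_4(8) = 2·4. Bump = 10. G_2 = 9.
G_2 = 9. HB_5(9) = 5 + 4. Bump = 10. G_3 = 9.
G_3 = 9. HB_6(9) = 6 + 3. Bump = 10. G_4 = 9.
G_4 = 9. HB_7(9) = 7 + 2. Bump = 10. G_5 = 9.
G_5 = 9. HB_8(9) = 8 + 1. Bump = 10. G_6 = 9.
G_6 = 9. HB_9(9) = 9. Bump = 10. G_7 = 9.
G_7 = 9. HB_10(9) = 9. Bump = 9. G_8 = 8.

8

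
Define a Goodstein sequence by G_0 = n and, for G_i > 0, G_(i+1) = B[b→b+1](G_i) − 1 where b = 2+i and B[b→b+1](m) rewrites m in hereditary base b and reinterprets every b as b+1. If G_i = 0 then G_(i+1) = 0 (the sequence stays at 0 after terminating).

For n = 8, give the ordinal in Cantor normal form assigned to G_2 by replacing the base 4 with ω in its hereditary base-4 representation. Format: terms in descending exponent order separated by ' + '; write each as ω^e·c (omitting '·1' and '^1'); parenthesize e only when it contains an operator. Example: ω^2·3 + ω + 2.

ω^ω·2 + ω^2·2 + ω·2 + 1

G_0 = 8. HB_2(8) = 2^(2 + 1). Bump = 81. G_1 = 80.
G_1 = 80. HB_3(80) = 2·3^3 + 2·3^2 + 2·3 + 2. Bump = 554. G_2 = 553.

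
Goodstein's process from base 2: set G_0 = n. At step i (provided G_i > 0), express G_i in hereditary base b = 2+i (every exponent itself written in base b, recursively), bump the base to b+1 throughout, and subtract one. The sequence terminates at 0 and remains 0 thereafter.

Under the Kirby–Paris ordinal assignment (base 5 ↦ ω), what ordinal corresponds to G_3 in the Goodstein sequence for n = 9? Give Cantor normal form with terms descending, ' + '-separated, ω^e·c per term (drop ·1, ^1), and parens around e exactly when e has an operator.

9 —HB2→ 2^(2 + 1) + 1 —bump→ 3^(3 + 1) + 1 = 82 —(−1)→ 81
81 —HB3→ 3^(3 + 1) —bump→ 4^(4 + 1) = 1024 —(−1)→ 1023
1023 —HB4→ 3·4^4 + 3·4^3 + 3·4^2 + 3·4 + 3 —bump→ 3·5^5 + 3·5^3 + 3·5^2 + 3·5 + 3 = 9843 —(−1)→ 9842

ω^ω·3 + ω^3·3 + ω^2·3 + ω·3 + 2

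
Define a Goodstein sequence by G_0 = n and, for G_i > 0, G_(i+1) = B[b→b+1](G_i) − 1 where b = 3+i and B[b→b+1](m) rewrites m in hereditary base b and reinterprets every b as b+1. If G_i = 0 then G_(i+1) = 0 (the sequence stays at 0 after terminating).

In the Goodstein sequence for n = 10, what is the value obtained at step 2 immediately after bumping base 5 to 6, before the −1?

G_0 = 10. HB_3(10) = 3^2 + 1. Bump = 17. G_1 = 16.
G_1 = 16. HB_4(16) = 4^2. Bump = 25. G_2 = 24.
G_2 = 24. HB_5(24) = 4·5 + 4. Bump = 28. G_3 = 27.

28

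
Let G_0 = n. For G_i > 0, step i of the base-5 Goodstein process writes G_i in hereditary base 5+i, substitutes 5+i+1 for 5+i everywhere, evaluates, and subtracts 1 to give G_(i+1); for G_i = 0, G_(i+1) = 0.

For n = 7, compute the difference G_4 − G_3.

(0) 7|_5 = 5 + 2 ↦ 6 + 2|_6 = 8 ⇒ 7
(1) 7|_6 = 6 + 1 ↦ 7 + 1|_7 = 8 ⇒ 7
(2) 7|_7 = 7 ↦ 8|_8 = 8 ⇒ 7
(3) 7|_8 = 7 ↦ 7|_9 = 7 ⇒ 6

-1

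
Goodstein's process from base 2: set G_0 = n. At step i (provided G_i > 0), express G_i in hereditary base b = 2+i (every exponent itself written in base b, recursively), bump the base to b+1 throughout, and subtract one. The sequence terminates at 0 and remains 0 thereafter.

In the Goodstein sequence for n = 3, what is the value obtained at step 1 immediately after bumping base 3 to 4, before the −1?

4

G_0=3  [base 2] 2 + 1  →[2↦3]→  3 + 1 = 4  −1 ⇒ G_1=3
G_1=3  [base 3] 3  →[3↦4]→  4 = 4  −1 ⇒ G_2=3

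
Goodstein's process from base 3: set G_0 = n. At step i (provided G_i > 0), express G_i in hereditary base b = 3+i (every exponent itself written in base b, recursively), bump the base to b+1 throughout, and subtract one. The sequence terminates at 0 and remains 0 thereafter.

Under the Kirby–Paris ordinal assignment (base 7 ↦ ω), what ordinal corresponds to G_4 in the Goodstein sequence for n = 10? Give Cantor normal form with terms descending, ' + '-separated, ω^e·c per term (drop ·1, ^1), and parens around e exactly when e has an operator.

G_0 = 10. HB_3(10) = 3^2 + 1. Bump = 17. G_1 = 16.
G_1 = 16. HB_4(16) = 4^2. Bump = 25. G_2 = 24.
G_2 = 24. HB_5(24) = 4·5 + 4. Bump = 28. G_3 = 27.
G_3 = 27. HB_6(27) = 4·6 + 3. Bump = 31. G_4 = 30.
G_4 = 30. HB_7(30) = 4·7 + 2. Bump = 34. G_5 = 33.

ω·4 + 2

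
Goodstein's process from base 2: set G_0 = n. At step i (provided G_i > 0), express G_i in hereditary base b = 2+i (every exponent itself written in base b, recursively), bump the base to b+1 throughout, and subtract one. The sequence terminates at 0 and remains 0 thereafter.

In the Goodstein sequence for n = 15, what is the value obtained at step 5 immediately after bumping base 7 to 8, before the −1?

150994944

step 0: 15 = 2^(2 + 1) + 2^2 + 2 + 1; sub 3 for 2: 3^(3 + 1) + 3^3 + 3 + 1; = 112; G_1 = 112−1 = 111
step 1: 111 = 3^(3 + 1) + 3^3 + 3; sub 4 for 3: 4^(4 + 1) + 4^4 + 4; = 1284; G_2 = 1284−1 = 1283
step 2: 1283 = 4^(4 + 1) + 4^4 + 3; sub 5 for 4: 5^(5 + 1) + 5^5 + 3; = 18753; G_3 = 18753−1 = 18752
step 3: 18752 = 5^(5 + 1) + 5^5 + 2; sub 6 for 5: 6^(6 + 1) + 6^6 + 2; = 326594; G_4 = 326594−1 = 326593
step 4: 326593 = 6^(6 + 1) + 6^6 + 1; sub 7 for 6: 7^(7 + 1) + 7^7 + 1; = 6588345; G_5 = 6588345−1 = 6588344
step 5: 6588344 = 7^(7 + 1) + 7^7; sub 8 for 7: 8^(8 + 1) + 8^8; = 150994944; G_6 = 150994944−1 = 150994943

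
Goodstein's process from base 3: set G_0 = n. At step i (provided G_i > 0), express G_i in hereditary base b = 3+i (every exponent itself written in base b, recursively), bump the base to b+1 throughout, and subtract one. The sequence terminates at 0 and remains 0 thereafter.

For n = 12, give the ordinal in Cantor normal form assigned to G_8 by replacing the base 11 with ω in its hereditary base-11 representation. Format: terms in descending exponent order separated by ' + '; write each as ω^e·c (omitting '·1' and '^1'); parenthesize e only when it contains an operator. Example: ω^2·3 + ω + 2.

ω·7 + 4

i=0: 12 = 3^2 + 3 (b=3); 3→4: 4^2 + 4 = 20; 20−1 = 19
i=1: 19 = 4^2 + 3 (b=4); 4→5: 5^2 + 3 = 28; 28−1 = 27
i=2: 27 = 5^2 + 2 (b=5); 5→6: 6^2 + 2 = 38; 38−1 = 37
i=3: 37 = 6^2 + 1 (b=6); 6→7: 7^2 + 1 = 50; 50−1 = 49
i=4: 49 = 7^2 (b=7); 7→8: 8^2 = 64; 64−1 = 63
i=5: 63 = 7·8 + 7 (b=8); 8→9: 7·9 + 7 = 70; 70−1 = 69
i=6: 69 = 7·9 + 6 (b=9); 9→10: 7·10 + 6 = 76; 76−1 = 75
i=7: 75 = 7·10 + 5 (b=10); 10→11: 7·11 + 5 = 82; 82−1 = 81
i=8: 81 = 7·11 + 4 (b=11); 11→12: 7·12 + 4 = 88; 88−1 = 87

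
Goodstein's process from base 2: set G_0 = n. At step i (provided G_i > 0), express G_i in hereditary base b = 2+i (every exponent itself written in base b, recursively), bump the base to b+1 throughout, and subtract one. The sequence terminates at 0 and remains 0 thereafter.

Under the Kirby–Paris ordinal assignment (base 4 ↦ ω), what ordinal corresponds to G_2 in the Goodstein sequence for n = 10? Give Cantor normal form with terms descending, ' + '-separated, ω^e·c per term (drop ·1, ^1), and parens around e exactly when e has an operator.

ω^(ω + 1) + 1

10 —HB2→ 2^(2 + 1) + 2 —bump→ 3^(3 + 1) + 3 = 84 —(−1)→ 83
83 —HB3→ 3^(3 + 1) + 2 —bump→ 4^(4 + 1) + 2 = 1026 —(−1)→ 1025
1025 —HB4→ 4^(4 + 1) + 1 —bump→ 5^(5 + 1) + 1 = 15626 —(−1)→ 15625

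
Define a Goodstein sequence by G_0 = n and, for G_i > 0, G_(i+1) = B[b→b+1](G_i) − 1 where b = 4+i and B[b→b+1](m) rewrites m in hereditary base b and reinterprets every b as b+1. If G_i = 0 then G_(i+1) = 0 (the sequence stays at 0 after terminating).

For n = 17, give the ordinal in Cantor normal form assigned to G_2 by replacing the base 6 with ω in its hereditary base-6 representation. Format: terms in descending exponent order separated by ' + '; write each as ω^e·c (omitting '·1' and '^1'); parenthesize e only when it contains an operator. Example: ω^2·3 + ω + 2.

ω·5 + 5

step 0: 17 = 4^2 + 1; sub 5 for 4: 5^2 + 1; = 26; G_1 = 26−1 = 25
step 1: 25 = 5^2; sub 6 for 5: 6^2; = 36; G_2 = 36−1 = 35
step 2: 35 = 5·6 + 5; sub 7 for 6: 5·7 + 5; = 40; G_3 = 40−1 = 39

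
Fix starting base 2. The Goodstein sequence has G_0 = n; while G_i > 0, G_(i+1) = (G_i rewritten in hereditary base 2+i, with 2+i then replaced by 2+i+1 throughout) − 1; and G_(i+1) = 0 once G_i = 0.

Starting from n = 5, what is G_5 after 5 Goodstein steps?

step 0: 5 = 2^2 + 1; sub 3 for 2: 3^3 + 1; = 28; G_1 = 28−1 = 27
step 1: 27 = 3^3; sub 4 for 3: 4^4; = 256; G_2 = 256−1 = 255
step 2: 255 = 3·4^3 + 3·4^2 + 3·4 + 3; sub 5 for 4: 3·5^3 + 3·5^2 + 3·5 + 3; = 468; G_3 = 468−1 = 467
step 3: 467 = 3·5^3 + 3·5^2 + 3·5 + 2; sub 6 for 5: 3·6^3 + 3·6^2 + 3·6 + 2; = 776; G_4 = 776−1 = 775
step 4: 775 = 3·6^3 + 3·6^2 + 3·6 + 1; sub 7 for 6: 3·7^3 + 3·7^2 + 3·7 + 1; = 1198; G_5 = 1198−1 = 1197
step 5: 1197 = 3·7^3 + 3·7^2 + 3·7; sub 8 for 7: 3·8^3 + 3·8^2 + 3·8; = 1752; G_6 = 1752−1 = 1751

1197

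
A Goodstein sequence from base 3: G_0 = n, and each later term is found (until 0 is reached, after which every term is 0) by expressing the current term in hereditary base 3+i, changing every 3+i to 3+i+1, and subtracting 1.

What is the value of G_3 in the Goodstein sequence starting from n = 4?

G_0 = 4. HB_3(4) = 3 + 1. Bump = 5. G_1 = 4.
G_1 = 4. HB_4(4) = 4. Bump = 5. G_2 = 4.
G_2 = 4. HB_5(4) = 4. Bump = 4. G_3 = 3.
G_3 = 3. HB_6(3) = 3. Bump = 3. G_4 = 2.

3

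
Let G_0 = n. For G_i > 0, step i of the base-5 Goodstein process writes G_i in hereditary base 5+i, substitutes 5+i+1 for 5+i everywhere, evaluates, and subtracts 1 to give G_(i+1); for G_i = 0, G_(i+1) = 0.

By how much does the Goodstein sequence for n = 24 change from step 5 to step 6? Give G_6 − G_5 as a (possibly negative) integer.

2

(0) 24|_5 = 4·5 + 4 ↦ 4·6 + 4|_6 = 28 ⇒ 27
(1) 27|_6 = 4·6 + 3 ↦ 4·7 + 3|_7 = 31 ⇒ 30
(2) 30|_7 = 4·7 + 2 ↦ 4·8 + 2|_8 = 34 ⇒ 33
(3) 33|_8 = 4·8 + 1 ↦ 4·9 + 1|_9 = 37 ⇒ 36
(4) 36|_9 = 4·9 ↦ 4·10|_10 = 40 ⇒ 39
(5) 39|_10 = 3·10 + 9 ↦ 3·11 + 9|_11 = 42 ⇒ 41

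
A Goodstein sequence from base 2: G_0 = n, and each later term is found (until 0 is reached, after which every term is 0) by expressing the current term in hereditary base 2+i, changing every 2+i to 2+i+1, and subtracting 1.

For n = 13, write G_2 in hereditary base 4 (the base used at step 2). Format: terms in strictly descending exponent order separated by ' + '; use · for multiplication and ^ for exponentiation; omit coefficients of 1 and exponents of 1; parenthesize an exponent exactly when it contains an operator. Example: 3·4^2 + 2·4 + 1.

4^(4 + 1) + 3·4^3 + 3·4^2 + 3·4 + 3

13 —HB2→ 2^(2 + 1) + 2^2 + 1 —bump→ 3^(3 + 1) + 3^3 + 1 = 109 —(−1)→ 108
108 —HB3→ 3^(3 + 1) + 3^3 —bump→ 4^(4 + 1) + 4^4 = 1280 —(−1)→ 1279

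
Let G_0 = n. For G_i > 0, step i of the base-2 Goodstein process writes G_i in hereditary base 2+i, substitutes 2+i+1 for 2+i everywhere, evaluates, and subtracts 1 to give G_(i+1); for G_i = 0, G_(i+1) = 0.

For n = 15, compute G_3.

i=0: 15 = 2^(2 + 1) + 2^2 + 2 + 1 (b=2); 2→3: 3^(3 + 1) + 3^3 + 3 + 1 = 112; 112−1 = 111
i=1: 111 = 3^(3 + 1) + 3^3 + 3 (b=3); 3→4: 4^(4 + 1) + 4^4 + 4 = 1284; 1284−1 = 1283
i=2: 1283 = 4^(4 + 1) + 4^4 + 3 (b=4); 4→5: 5^(5 + 1) + 5^5 + 3 = 18753; 18753−1 = 18752
i=3: 18752 = 5^(5 + 1) + 5^5 + 2 (b=5); 5→6: 6^(6 + 1) + 6^6 + 2 = 326594; 326594−1 = 326593

18752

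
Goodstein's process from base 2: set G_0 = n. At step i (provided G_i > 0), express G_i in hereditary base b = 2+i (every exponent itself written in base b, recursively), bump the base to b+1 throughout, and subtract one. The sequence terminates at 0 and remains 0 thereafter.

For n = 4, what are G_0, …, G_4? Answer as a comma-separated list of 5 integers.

4, 26, 41, 60, 83

G_0 = 4. HB_2(4) = 2^2. Bump = 27. G_1 = 26.
G_1 = 26. HB_3(26) = 2·3^2 + 2·3 + 2. Bump = 42. G_2 = 41.
G_2 = 41. HB_4(41) = 2·4^2 + 2·4 + 1. Bump = 61. G_3 = 60.
G_3 = 60. HB_5(60) = 2·5^2 + 2·5. Bump = 84. G_4 = 83.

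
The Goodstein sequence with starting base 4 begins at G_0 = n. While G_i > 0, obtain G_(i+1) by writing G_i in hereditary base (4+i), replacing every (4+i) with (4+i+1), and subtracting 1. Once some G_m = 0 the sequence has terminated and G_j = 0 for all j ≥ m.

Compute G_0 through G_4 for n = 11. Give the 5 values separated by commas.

11 —HB4→ 2·4 + 3 —bump→ 2·5 + 3 = 13 —(−1)→ 12
12 —HB5→ 2·5 + 2 —bump→ 2·6 + 2 = 14 —(−1)→ 13
13 —HB6→ 2·6 + 1 —bump→ 2·7 + 1 = 15 —(−1)→ 14
14 —HB7→ 2·7 —bump→ 2·8 = 16 —(−1)→ 15

11, 12, 13, 14, 15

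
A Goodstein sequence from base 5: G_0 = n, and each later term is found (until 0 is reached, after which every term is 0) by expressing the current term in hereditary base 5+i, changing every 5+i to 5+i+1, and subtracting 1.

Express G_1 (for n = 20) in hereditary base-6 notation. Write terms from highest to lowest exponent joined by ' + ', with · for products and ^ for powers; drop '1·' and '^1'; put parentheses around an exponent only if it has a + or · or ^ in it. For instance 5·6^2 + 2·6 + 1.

3·6 + 5

G_0=20  [base 5] 4·5  →[5↦6]→  4·6 = 24  −1 ⇒ G_1=23
G_1=23  [base 6] 3·6 + 5  →[6↦7]→  3·7 + 5 = 26  −1 ⇒ G_2=25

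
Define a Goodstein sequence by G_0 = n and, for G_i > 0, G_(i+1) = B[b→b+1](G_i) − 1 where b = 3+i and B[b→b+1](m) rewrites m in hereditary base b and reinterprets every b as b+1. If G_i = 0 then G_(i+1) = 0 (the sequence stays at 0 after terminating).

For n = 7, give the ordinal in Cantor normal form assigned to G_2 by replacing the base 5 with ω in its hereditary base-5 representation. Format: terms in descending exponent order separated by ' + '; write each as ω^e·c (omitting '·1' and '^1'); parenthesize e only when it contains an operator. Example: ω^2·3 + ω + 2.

base 3: 7 = 2·3 + 1; at 4: 2·4 + 1 = 9; next = 8
base 4: 8 = 2·4; at 5: 2·5 = 10; next = 9
base 5: 9 = 5 + 4; at 6: 6 + 4 = 10; next = 9

ω + 4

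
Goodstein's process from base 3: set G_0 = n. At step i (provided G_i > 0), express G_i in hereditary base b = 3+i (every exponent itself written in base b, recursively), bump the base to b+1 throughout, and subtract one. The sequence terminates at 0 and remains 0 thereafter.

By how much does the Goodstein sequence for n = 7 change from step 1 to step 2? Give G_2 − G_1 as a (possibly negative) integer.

1

[0] 7 ≡ 2·3 + 1 (base 3). Lift 4: 9. −1: 8.
[1] 8 ≡ 2·4 (base 4). Lift 5: 10. −1: 9.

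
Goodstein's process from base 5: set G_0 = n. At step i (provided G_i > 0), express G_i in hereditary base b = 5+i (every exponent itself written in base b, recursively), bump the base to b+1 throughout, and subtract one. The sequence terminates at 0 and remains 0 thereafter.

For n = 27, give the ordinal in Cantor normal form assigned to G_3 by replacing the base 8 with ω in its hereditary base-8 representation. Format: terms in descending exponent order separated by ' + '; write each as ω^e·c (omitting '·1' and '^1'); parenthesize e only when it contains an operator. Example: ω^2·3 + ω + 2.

step 0: 27 = 5^2 + 2; sub 6 for 5: 6^2 + 2; = 38; G_1 = 38−1 = 37
step 1: 37 = 6^2 + 1; sub 7 for 6: 7^2 + 1; = 50; G_2 = 50−1 = 49
step 2: 49 = 7^2; sub 8 for 7: 8^2; = 64; G_3 = 64−1 = 63
step 3: 63 = 7·8 + 7; sub 9 for 8: 7·9 + 7; = 70; G_4 = 70−1 = 69

ω·7 + 7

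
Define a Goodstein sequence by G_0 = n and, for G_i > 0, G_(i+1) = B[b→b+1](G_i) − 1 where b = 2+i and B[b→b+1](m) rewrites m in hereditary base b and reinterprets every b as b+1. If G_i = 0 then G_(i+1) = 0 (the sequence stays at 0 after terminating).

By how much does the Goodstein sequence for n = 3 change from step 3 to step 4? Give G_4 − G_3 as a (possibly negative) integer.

G_0 = 3. HB_2(3) = 2 + 1. Bump = 4. G_1 = 3.
G_1 = 3. HB_3(3) = 3. Bump = 4. G_2 = 3.
G_2 = 3. HB_4(3) = 3. Bump = 3. G_3 = 2.
G_3 = 2. HB_5(2) = 2. Bump = 2. G_4 = 1.

-1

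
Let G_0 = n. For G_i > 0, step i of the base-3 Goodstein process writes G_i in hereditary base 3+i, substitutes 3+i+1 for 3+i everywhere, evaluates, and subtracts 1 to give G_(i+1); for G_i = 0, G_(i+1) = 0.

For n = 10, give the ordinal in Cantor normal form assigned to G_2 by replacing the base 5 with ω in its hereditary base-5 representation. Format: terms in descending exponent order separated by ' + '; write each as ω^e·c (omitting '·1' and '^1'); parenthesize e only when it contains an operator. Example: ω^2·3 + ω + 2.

ω·4 + 4

G_0 = 10. HB_3(10) = 3^2 + 1. Bump = 17. G_1 = 16.
G_1 = 16. HB_4(16) = 4^2. Bump = 25. G_2 = 24.
G_2 = 24. HB_5(24) = 4·5 + 4. Bump = 28. G_3 = 27.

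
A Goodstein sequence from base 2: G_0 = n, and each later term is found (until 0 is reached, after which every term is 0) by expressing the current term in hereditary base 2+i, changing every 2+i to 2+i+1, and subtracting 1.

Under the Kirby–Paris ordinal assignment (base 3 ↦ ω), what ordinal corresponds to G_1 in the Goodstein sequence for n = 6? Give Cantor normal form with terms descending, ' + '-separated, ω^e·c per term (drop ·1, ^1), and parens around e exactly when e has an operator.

G_0 = 6. HB_2(6) = 2^2 + 2. Bump = 30. G_1 = 29.
G_1 = 29. HB_3(29) = 3^3 + 2. Bump = 258. G_2 = 257.

ω^ω + 2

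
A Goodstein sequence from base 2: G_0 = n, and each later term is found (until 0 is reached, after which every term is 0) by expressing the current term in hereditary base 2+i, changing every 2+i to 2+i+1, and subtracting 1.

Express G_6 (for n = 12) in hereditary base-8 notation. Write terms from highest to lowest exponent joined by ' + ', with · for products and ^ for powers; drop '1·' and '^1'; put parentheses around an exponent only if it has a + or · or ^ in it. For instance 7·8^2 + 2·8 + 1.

8^(8 + 1) + 2·8^2 + 8 + 3

base 2: 12 = 2^(2 + 1) + 2^2; at 3: 3^(3 + 1) + 3^3 = 108; next = 107
base 3: 107 = 3^(3 + 1) + 2·3^2 + 2·3 + 2; at 4: 4^(4 + 1) + 2·4^2 + 2·4 + 2 = 1066; next = 1065
base 4: 1065 = 4^(4 + 1) + 2·4^2 + 2·4 + 1; at 5: 5^(5 + 1) + 2·5^2 + 2·5 + 1 = 15686; next = 15685
base 5: 15685 = 5^(5 + 1) + 2·5^2 + 2·5; at 6: 6^(6 + 1) + 2·6^2 + 2·6 = 280020; next = 280019
base 6: 280019 = 6^(6 + 1) + 2·6^2 + 6 + 5; at 7: 7^(7 + 1) + 2·7^2 + 7 + 5 = 5764911; next = 5764910
base 7: 5764910 = 7^(7 + 1) + 2·7^2 + 7 + 4; at 8: 8^(8 + 1) + 2·8^2 + 8 + 4 = 134217868; next = 134217867
base 8: 134217867 = 8^(8 + 1) + 2·8^2 + 8 + 3; at 9: 9^(9 + 1) + 2·9^2 + 9 + 3 = 3486784575; next = 3486784574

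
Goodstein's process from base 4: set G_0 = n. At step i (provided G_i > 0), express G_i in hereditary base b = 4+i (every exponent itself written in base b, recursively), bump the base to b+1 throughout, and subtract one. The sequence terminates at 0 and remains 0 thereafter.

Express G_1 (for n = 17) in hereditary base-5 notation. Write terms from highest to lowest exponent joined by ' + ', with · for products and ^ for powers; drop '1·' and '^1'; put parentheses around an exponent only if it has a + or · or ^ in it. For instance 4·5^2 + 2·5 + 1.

G_0=17  [base 4] 4^2 + 1  →[4↦5]→  5^2 + 1 = 26  −1 ⇒ G_1=25
G_1=25  [base 5] 5^2  →[5↦6]→  6^2 = 36  −1 ⇒ G_2=35

5^2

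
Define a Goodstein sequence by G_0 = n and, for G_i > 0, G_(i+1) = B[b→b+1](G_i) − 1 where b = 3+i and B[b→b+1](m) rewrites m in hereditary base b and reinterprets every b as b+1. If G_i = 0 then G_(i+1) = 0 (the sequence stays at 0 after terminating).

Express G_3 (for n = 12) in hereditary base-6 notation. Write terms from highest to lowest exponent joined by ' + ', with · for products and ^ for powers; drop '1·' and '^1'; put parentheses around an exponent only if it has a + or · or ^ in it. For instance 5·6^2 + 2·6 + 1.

G_0=12  [base 3] 3^2 + 3  →[3↦4]→  4^2 + 4 = 20  −1 ⇒ G_1=19
G_1=19  [base 4] 4^2 + 3  →[4↦5]→  5^2 + 3 = 28  −1 ⇒ G_2=27
G_2=27  [base 5] 5^2 + 2  →[5↦6]→  6^2 + 2 = 38  −1 ⇒ G_3=37
G_3=37  [base 6] 6^2 + 1  →[6↦7]→  7^2 + 1 = 50  −1 ⇒ G_4=49

6^2 + 1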